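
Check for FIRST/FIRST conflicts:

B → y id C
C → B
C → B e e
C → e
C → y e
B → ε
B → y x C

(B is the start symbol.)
Yes. B → y id C / B → y x C on { 'y' }; C → B / C → B e e on { 'y' }; C → B / C → y e on { 'y' }; C → B e e / C → e on { 'e' }; C → B e e / C → y e on { 'y' }

A FIRST/FIRST conflict occurs when two productions N → α and N → β for the same non-terminal have FIRST(α) ∩ FIRST(β) ≠ ∅ (with ε ∈ FIRST of a nullable right-hand side, so two nullable alternatives also conflict).

FIRST sets of the non-terminals at (or reachable through a nullable prefix from) the front of some alternative:
  FIRST(B) = { 'y', ε }

Productions for B:
  B → y id C: FIRST = { 'y' }
  B → ε: FIRST = { ε }
  B → y x C: FIRST = { 'y' }
Productions for C:
  C → B: FIRST = { 'y', ε }
  C → B e e: FIRST = { 'e', 'y' }
  C → e: FIRST = { 'e' }
  C → y e: FIRST = { 'y' }

Conflict for B: B → y id C and B → y x C
  Overlap: { 'y' }
Conflict for C: C → B and C → B e e
  Overlap: { 'y' }
Conflict for C: C → B and C → y e
  Overlap: { 'y' }
Conflict for C: C → B e e and C → e
  Overlap: { 'e' }
Conflict for C: C → B e e and C → y e
  Overlap: { 'y' }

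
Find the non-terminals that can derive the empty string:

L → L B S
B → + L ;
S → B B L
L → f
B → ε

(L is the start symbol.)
{ 'B' }

A non-terminal is nullable if it can derive ε (the empty string): either it has an ε-production, or it has a production whose right-hand side consists entirely of nullable non-terminals.

ε-productions: B → ε
So B is immediately nullable.
No further non-terminal can be added: every production for the remaining non-terminals contains a terminal or a non-nullable non-terminal.
Nullable = { 'B' }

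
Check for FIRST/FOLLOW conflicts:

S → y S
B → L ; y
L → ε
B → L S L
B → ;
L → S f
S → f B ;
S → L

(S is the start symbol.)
Yes. S → y S with FOLLOW(S) on { 'y' }; S → f B ';' with FOLLOW(S) on { 'f' }; B → L ';' y with FOLLOW(B) on { ';' }; B → ';' with FOLLOW(B) on { ';' }; L → S f with FOLLOW(L) on { 'f', 'y' }

A FIRST/FOLLOW conflict occurs when a non-terminal N has a nullable alternative N → β (β ⇒* ε) and another alternative N → α with FIRST(α) ∩ FOLLOW(N) ≠ ∅: on such a lookahead the parser cannot decide between expanding α and letting N vanish via β.

Nullable non-terminals: B, L, S.
FIRST sets used below: FIRST(L) = { 'f', 'y', ε }, FIRST(S) = { 'f', 'y', ε }

B: nullable alternative(s) B → L S L; FOLLOW(B) = { ';' }
  B → L ; y: FIRST \ {ε} = { ';', 'f', 'y' } — overlaps FOLLOW(B) on { ';' }: CONFLICT
  B → L S L: FIRST \ {ε} = { 'f', 'y' } — this is the only nullable alternative, skip
  B → ;: FIRST \ {ε} = { ';' } — overlaps FOLLOW(B) on { ';' }: CONFLICT

L: nullable alternative(s) L → ε; FOLLOW(L) = { $, ';', 'f', 'y' }
  L → ε: FIRST \ {ε} = { } — this is the only nullable alternative, skip
  L → S f: FIRST \ {ε} = { 'f', 'y' } — overlaps FOLLOW(L) on { 'f', 'y' }: CONFLICT

S: nullable alternative(s) S → L; FOLLOW(S) = { $, ';', 'f', 'y' }
  S → y S: FIRST \ {ε} = { 'y' } — overlaps FOLLOW(S) on { 'y' }: CONFLICT
  S → f B ;: FIRST \ {ε} = { 'f' } — overlaps FOLLOW(S) on { 'f' }: CONFLICT
  S → L: FIRST \ {ε} = { 'f', 'y' } — this is the only nullable alternative, skip

So the grammar has 5 FIRST/FOLLOW conflicts (marked CONFLICT above).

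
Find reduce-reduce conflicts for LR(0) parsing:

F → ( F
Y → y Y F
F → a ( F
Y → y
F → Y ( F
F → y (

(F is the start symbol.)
A reduce-reduce conflict occurs when an LR(0) state has two complete items [A → α .] and [B → β .] — both call for a reduction, and with no lookahead the parser cannot choose between them.

Augment with F' → F and build the canonical LR(0) collection (I0 = CLOSURE({[F' → . F]}), then GOTO on every symbol after a dot until no new states appear). It has 15 states:
  I0: { [F → . ( F], [F → . Y ( F], [F → . a ( F], [F → . y (], [F' → . F], [Y → . y Y F], [Y → . y] }  — shift
  I1: { [F → ( . F], [F → . ( F], [F → . Y ( F], [F → . a ( F], [F → . y (], [Y → . y Y F], [Y → . y] }  — shift
  I2: { [F' → F .] }  — accept
  I3: { [F → Y . ( F] }  — shift
  I4: { [F → a . ( F] }  — shift
  I5: { [F → y . (], [Y → . y Y F], [Y → . y], [Y → y . Y F], [Y → y .] }  — shift, reduce
  I6: { [F → y ( .] }  — reduce
  I7: { [F → . ( F], [F → . Y ( F], [F → . a ( F], [F → . y (], [Y → . y Y F], [Y → . y], [Y → y Y . F] }  — shift
  I8: { [Y → . y Y F], [Y → . y], [Y → y . Y F], [Y → y .] }  — shift, reduce
  I9: { [Y → y Y F .] }  — reduce
  I10: { [F → . ( F], [F → . Y ( F], [F → . a ( F], [F → . y (], [F → a ( . F], [Y → . y Y F], [Y → . y] }  — shift
  I11: { [F → a ( F .] }  — reduce
  I12: { [F → . ( F], [F → . Y ( F], [F → . a ( F], [F → . y (], [F → Y ( . F], [Y → . y Y F], [Y → . y] }  — shift
  I13: { [F → Y ( F .] }  — reduce
  I14: { [F → ( F .] }  — reduce

No state contains more than one complete item.

Answer: No reduce-reduce conflicts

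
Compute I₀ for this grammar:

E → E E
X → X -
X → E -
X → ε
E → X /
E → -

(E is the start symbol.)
{ [E → . -], [E → . E E], [E → . X /], [E' → . E], [X → . E -], [X → . X -], [X → .] }

First, augment the grammar with E' → E
I₀ = CLOSURE({ [E' → . E] }):
  [E' → . E] has the dot before E: add [E → . E E], [E → . X /], [E → . -]
  [E → . X /] has the dot before X: add [X → . X -], [X → . E -], [X → .]
No further items can be added.

I₀ = { [E → . -], [E → . E E], [E → . X /], [E' → . E], [X → . E -], [X → . X -], [X → .] }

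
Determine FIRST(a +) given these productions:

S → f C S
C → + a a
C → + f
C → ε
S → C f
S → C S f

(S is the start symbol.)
To compute FIRST(a +), process the symbols left to right:
Symbol a is a terminal. Add 'a' and stop.
FIRST(a +) = { 'a' }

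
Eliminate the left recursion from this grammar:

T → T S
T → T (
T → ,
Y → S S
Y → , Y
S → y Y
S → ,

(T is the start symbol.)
T → , T'
T' → S T'
T' → ( T'
T' → ε
Y → S S
Y → , Y
S → y Y
S → ,

T is directly left-recursive. The standard transformation for
  A → A α₁ | ... | A α_m | β₁ | ... | β_n
is
  A  → β₁ A' | ... | β_n A'
  A' → α₁ A' | ... | α_m A' | ε

T → , becomes T → , T'
T → T S becomes T' → S T'
T → T ( becomes T' → ( T'
Add T' → ε

Productions for other non-terminals are unchanged:
  Y → S S
  Y → , Y
  S → y Y
  S → ,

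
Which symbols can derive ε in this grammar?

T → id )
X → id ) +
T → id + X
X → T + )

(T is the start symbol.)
None

A non-terminal is nullable if it can derive ε (the empty string): either it has an ε-production, or it has a production whose right-hand side consists entirely of nullable non-terminals.

There are no ε-productions, so no non-terminal can derive ε.
No non-terminals are nullable.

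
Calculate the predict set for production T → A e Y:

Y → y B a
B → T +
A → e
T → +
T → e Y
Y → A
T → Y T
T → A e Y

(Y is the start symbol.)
PREDICT(T → A e Y) = (FIRST(RHS) \ {ε}) ∪ (FOLLOW(T) if ε ∈ FIRST(RHS), i.e. RHS ⇒* ε)
FIRST(A) = { 'e' }
FIRST(A e Y) = { 'e' }
ε ∉ FIRST(A e Y), so FOLLOW(T) is not added.
PREDICT(T → A e Y) = { 'e' }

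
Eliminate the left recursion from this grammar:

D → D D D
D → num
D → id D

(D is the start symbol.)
D → num D'
D → id D D'
D' → D D D'
D' → ε

D is directly left-recursive. The standard transformation for
  A → A α₁ | ... | A α_m | β₁ | ... | β_n
is
  A  → β₁ A' | ... | β_n A'
  A' → α₁ A' | ... | α_m A' | ε

D → num becomes D → num D'
D → id D becomes D → id D D'
D → D D D becomes D' → D D D'
Add D' → ε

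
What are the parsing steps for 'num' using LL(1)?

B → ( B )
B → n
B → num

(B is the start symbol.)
Stack is shown with the top on the left.

Stack  Input  Action
--------------------
B $    num $  output B → num
num $  num $  match 'num'
$      $      accept

The string is accepted.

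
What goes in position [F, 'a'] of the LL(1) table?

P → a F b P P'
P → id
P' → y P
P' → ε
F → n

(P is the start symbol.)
To find M[F, 'a'], we find productions for F where 'a' is in the predict set (PREDICT(N → α) = (FIRST(α) \ {ε}) ∪ (FOLLOW(N) if α ⇒* ε)).

F → n: PREDICT = { 'n' }

M[F, 'a'] is empty (no production applies)

Answer: Empty (error entry)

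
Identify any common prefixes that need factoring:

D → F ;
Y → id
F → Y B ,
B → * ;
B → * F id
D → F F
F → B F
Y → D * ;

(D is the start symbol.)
Yes, D has productions with common prefix 'F'; B has productions with common prefix '*'

Left-factoring is needed when two productions for the same non-terminal
share a common prefix on the right-hand side.

Productions for D:
  D → F ;
  D → F F
Productions for Y:
  Y → id
  Y → D * ;
Productions for F:
  F → Y B ,
  F → B F
Productions for B:
  B → * ;
  B → * F id

Found common prefix 'F' in productions for D
Found common prefix '*' in productions for B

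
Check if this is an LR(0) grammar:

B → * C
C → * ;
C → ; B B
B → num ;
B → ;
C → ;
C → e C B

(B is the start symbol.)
A grammar is LR(0) if no state in the canonical LR(0) collection has:
  - both a shift item (dot before a terminal) and a complete item (shift-reduce conflict), or
  - two or more complete items (reduce-reduce conflict; the accept item [B' → B .] counts as a complete item here).

Augment with B' → B and build the canonical LR(0) collection (I0 = CLOSURE({[B' → . B]}), then GOTO on every symbol after a dot until no new states appear). It has 15 states:
  I0: { [B → . * C], [B → . ;], [B → . num ;], [B' → . B] }  — shift
  I1: { [B → * . C], [C → . * ;], [C → . ; B B], [C → . ;], [C → . e C B] }  — shift
  I2: { [B → ; .] }  — reduce
  I3: { [B' → B .] }  — accept
  I4: { [B → num . ;] }  — shift
  I5: { [B → num ; .] }  — reduce
  I6: { [C → * . ;] }  — shift
  I7: { [B → . * C], [B → . ;], [B → . num ;], [C → ; . B B], [C → ; .] }  — shift, reduce
  I8: { [B → * C .] }  — reduce
  I9: { [C → . * ;], [C → . ; B B], [C → . ;], [C → . e C B], [C → e . C B] }  — shift
  I10: { [B → . * C], [B → . ;], [B → . num ;], [C → e C . B] }  — shift
  I11: { [C → e C B .] }  — reduce
  I12: { [B → . * C], [B → . ;], [B → . num ;], [C → ; B . B] }  — shift
  I13: { [C → ; B B .] }  — reduce
  I14: { [C → * ; .] }  — reduce

Conflict in state I7:
  Shift-reduce conflict between [C → ; .] and [B → . * C]
So the grammar is NOT LR(0).

Answer: No. Shift-reduce conflict between [C → ; .] and [B → . * C]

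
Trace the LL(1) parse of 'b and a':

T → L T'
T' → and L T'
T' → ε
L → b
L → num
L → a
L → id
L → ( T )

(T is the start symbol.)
LL(1) parsing maintains a stack (initially the start symbol over $) and the input. At each step: if the stack top is a terminal, match it against the current input token; if it is a non-terminal N, replace it with the RHS of M[N, lookahead] (the unique production whose predict set contains the lookahead).

Stack is shown with the top on the left.

Stack       Input      Action
-----------------------------
T $         b and a $  output T → L T'
L T' $      b and a $  output L → b
b T' $      b and a $  match 'b'
T' $        and a $    output T' → and L T'
and L T' $  and a $    match 'and'
L T' $      a $        output L → a
a T' $      a $        match 'a'
T' $        $          output T' → ε
$           $          accept

The string is accepted.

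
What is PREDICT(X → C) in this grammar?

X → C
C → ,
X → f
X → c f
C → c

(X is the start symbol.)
PREDICT(X → C) = (FIRST(RHS) \ {ε}) ∪ (FOLLOW(X) if ε ∈ FIRST(RHS), i.e. RHS ⇒* ε)
FIRST(C) = { ',', 'c' }
FIRST(C) = { ',', 'c' }
ε ∉ FIRST(C), so FOLLOW(X) is not added.
PREDICT(X → C) = { ',', 'c' }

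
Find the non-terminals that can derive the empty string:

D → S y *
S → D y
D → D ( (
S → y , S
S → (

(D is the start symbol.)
There are no ε-productions, so no non-terminal can derive ε.
No non-terminals are nullable.

Answer: None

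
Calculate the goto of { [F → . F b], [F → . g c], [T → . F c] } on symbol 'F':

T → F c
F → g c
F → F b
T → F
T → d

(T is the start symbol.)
GOTO(I, 'F') = CLOSURE({ [A → αX.β] : [A → α.Xβ] ∈ I, X = 'F' })

Items with dot before 'F', with the dot advanced:
  [F → . F b] → [F → F . b]
  [T → . F c] → [T → F . c]
Closure adds nothing (no advanced item has the dot before a non-terminal).

GOTO = { [F → F . b], [T → F . c] }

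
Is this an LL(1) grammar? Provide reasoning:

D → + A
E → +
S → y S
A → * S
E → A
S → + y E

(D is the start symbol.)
Yes, the grammar is LL(1).

A grammar is LL(1) if for each non-terminal N with multiple productions, the predict sets of those productions are pairwise disjoint, where PREDICT(N → α) = (FIRST(α) \ {ε}) ∪ (FOLLOW(N) if α ⇒* ε).

Relevant sets:
  FIRST(A) = { '*' }

For E:
  PREDICT(E → '+') = { '+' }
  PREDICT(E → A) = { '*' }
For S:
  PREDICT(S → y S) = { 'y' }
  PREDICT(S → '+' y E) = { '+' }
D, A have a single production, so nothing to check there.

All predict sets are disjoint. The grammar IS LL(1).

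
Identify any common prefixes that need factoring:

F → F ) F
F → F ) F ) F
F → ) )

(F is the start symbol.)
Yes, F has productions with common prefix 'F ) F'

Left-factoring is needed when two productions for the same non-terminal
share a common prefix on the right-hand side.

Productions for F:
  F → F ) F
  F → F ) F ) F
  F → ) )

Found common prefix 'F ) F' in productions for F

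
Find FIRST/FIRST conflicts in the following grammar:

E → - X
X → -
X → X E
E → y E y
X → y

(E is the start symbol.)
A FIRST/FIRST conflict occurs when two productions N → α and N → β for the same non-terminal have FIRST(α) ∩ FIRST(β) ≠ ∅ (with ε ∈ FIRST of a nullable right-hand side, so two nullable alternatives also conflict).

FIRST sets of the non-terminals at (or reachable through a nullable prefix from) the front of some alternative:
  FIRST(X) = { '-', 'y' }

Productions for E:
  E → - X: FIRST = { '-' }
  E → y E y: FIRST = { 'y' }
Productions for X:
  X → -: FIRST = { '-' }
  X → X E: FIRST = { '-', 'y' }
  X → y: FIRST = { 'y' }

Conflict for X: X → - and X → X E
  Overlap: { '-' }
Conflict for X: X → X E and X → y
  Overlap: { 'y' }

Answer: Yes. X → '-' / X → X E on { '-' }; X → X E / X → y on { 'y' }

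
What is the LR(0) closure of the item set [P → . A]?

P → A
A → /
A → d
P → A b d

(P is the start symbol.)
{ [A → . /], [A → . d], [P → . A] }

Start with: [P → . A]
  [P → . A] has the dot before A: add [A → . /], [A → . d]
No further items can be added.

CLOSURE = { [A → . /], [A → . d], [P → . A] }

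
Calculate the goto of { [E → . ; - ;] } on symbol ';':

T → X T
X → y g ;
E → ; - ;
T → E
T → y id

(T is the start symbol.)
{ [E → ; . - ;] }

GOTO(I, ';') = CLOSURE({ [A → αX.β] : [A → α.Xβ] ∈ I, X = ';' })

Items with dot before ';', with the dot advanced:
  [E → . ; - ;] → [E → ; . - ;]
Closure adds nothing (no advanced item has the dot before a non-terminal).

GOTO = { [E → ; . - ;] }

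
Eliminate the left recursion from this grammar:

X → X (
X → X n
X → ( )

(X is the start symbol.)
X → ( ) X'
X' → ( X'
X' → n X'
X' → ε

X is directly left-recursive. The standard transformation for
  A → A α₁ | ... | A α_m | β₁ | ... | β_n
is
  A  → β₁ A' | ... | β_n A'
  A' → α₁ A' | ... | α_m A' | ε

X → ( ) becomes X → ( ) X'
X → X ( becomes X' → ( X'
X → X n becomes X' → n X'
Add X' → ε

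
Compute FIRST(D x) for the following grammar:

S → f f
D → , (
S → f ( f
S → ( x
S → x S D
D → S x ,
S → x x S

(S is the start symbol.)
{ '(', ',', 'f', 'x' }

FIRST sets of the non-terminals involved (from the grammar, by fixed-point iteration):
  FIRST(D) = { '(', ',', 'f', 'x' }

To compute FIRST(D x), process the symbols left to right:
Symbol D is a non-terminal. Add FIRST(D) \ {ε} = { '(', ',', 'f', 'x' }
D is not nullable (ε ∉ FIRST(D)), so stop here.
FIRST(D x) = { '(', ',', 'f', 'x' }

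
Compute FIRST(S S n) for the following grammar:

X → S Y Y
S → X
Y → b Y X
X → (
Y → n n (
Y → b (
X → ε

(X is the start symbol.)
{ '(', 'b', 'n' }

FIRST sets of the non-terminals involved (from the grammar, by fixed-point iteration):
  FIRST(S) = { '(', 'b', 'n', ε }

To compute FIRST(S S n), process the symbols left to right:
Symbol S is a non-terminal. Add FIRST(S) \ {ε} = { '(', 'b', 'n' }
S is nullable (ε ∈ FIRST(S)), continue to the next symbol.
Symbol S is a non-terminal. Add FIRST(S) \ {ε} = { '(', 'b', 'n' }
S is nullable (ε ∈ FIRST(S)), continue to the next symbol.
Symbol n is a terminal. Add 'n' and stop.
FIRST(S S n) = { '(', 'b', 'n' }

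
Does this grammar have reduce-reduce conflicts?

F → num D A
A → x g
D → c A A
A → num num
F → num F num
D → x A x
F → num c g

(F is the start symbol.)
No reduce-reduce conflicts

A reduce-reduce conflict occurs when an LR(0) state has two complete items [A → α .] and [B → β .] — both call for a reduction, and with no lookahead the parser cannot choose between them.

Augment with F' → F and build the canonical LR(0) collection (I0 = CLOSURE({[F' → . F]}), then GOTO on every symbol after a dot until no new states appear). It has 18 states:
  I0: { [F → . num D A], [F → . num F num], [F → . num c g], [F' → . F] }  — shift
  I1: { [F' → F .] }  — accept
  I2: { [D → . c A A], [D → . x A x], [F → . num D A], [F → . num F num], [F → . num c g], [F → num . D A], [F → num . F num], [F → num . c g] }  — shift
  I3: { [A → . num num], [A → . x g], [F → num D . A] }  — shift
  I4: { [F → num F . num] }  — shift
  I5: { [A → . num num], [A → . x g], [D → c . A A], [F → num c . g] }  — shift
  I6: { [A → . num num], [A → . x g], [D → x . A x] }  — shift
  I7: { [D → x A . x] }  — shift
  I8: { [A → num . num] }  — shift
  I9: { [A → x . g] }  — shift
  I10: { [A → x g .] }  — reduce
  I11: { [A → num num .] }  — reduce
  I12: { [D → x A x .] }  — reduce
  I13: { [A → . num num], [A → . x g], [D → c A . A] }  — shift
  I14: { [F → num c g .] }  — reduce
  I15: { [D → c A A .] }  — reduce
  I16: { [F → num F num .] }  — reduce
  I17: { [F → num D A .] }  — reduce

No state contains more than one complete item.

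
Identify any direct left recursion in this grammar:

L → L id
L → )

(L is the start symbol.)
Direct left recursion occurs when N → N α for some non-terminal N (the right-hand side begins with the left-hand side itself).

L → L id: LEFT RECURSIVE (starts with L)
L → ): starts with ')'

The grammar has direct left recursion on: L.

Answer: Yes, L is left-recursive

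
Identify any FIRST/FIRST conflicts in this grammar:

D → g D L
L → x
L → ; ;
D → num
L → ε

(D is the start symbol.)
Productions for D:
  D → g D L: FIRST = { 'g' }
  D → num: FIRST = { 'num' }
Productions for L:
  L → x: FIRST = { 'x' }
  L → ; ;: FIRST = { ';' }
  L → ε: FIRST = { ε }

All alternatives of each non-terminal have pairwise disjoint FIRST sets.

Answer: No FIRST/FIRST conflicts.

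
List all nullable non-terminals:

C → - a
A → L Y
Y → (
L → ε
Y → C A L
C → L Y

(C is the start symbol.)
A non-terminal is nullable if it can derive ε (the empty string): either it has an ε-production, or it has a production whose right-hand side consists entirely of nullable non-terminals.

ε-productions: L → ε
So L is immediately nullable.
No further non-terminal can be added: every production for the remaining non-terminals contains a terminal or a non-nullable non-terminal.
Nullable = { 'L' }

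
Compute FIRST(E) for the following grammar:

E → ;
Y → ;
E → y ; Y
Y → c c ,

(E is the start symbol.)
{ ';', 'y' }

From E → ;:
  - ';' is a terminal: add ';' and stop
From E → y ; Y:
  - y is a terminal: add 'y' and stop

Collecting: FIRST(E) = { ';', 'y' }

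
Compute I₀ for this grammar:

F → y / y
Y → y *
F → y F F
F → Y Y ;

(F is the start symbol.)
{ [F → . Y Y ;], [F → . y / y], [F → . y F F], [F' → . F], [Y → . y *] }

First, augment the grammar with F' → F
I₀ = CLOSURE({ [F' → . F] }):
  [F' → . F] has the dot before F: add [F → . y / y], [F → . y F F], [F → . Y Y ;]
  [F → . Y Y ;] has the dot before Y: add [Y → . y *]
No further items can be added.

I₀ = { [F → . Y Y ;], [F → . y / y], [F → . y F F], [F' → . F], [Y → . y *] }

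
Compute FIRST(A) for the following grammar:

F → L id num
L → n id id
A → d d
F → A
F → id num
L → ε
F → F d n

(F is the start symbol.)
To compute FIRST(A), examine every production with A on the left-hand side, reading each right-hand side left to right until a non-nullable symbol is reached.

From A → d d:
  - d is a terminal: add 'd' and stop

Collecting: FIRST(A) = { 'd' }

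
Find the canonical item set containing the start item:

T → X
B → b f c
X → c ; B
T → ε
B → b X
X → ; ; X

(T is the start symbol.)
First, augment the grammar with T' → T
I₀ = CLOSURE({ [T' → . T] }):
  [T' → . T] has the dot before T: add [T → . X], [T → .]
  [T → . X] has the dot before X: add [X → . c ; B], [X → . ; ; X]
No further items can be added.

I₀ = { [T → . X], [T → .], [T' → . T], [X → . ; ; X], [X → . c ; B] }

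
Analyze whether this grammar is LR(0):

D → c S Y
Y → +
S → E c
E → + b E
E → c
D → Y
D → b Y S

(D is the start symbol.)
Augment with D' → D and build the canonical LR(0) collection (I0 = CLOSURE({[D' → . D]}), then GOTO on every symbol after a dot until no new states appear). It has 16 states:
  I0: { [D → . Y], [D → . b Y S], [D → . c S Y], [D' → . D], [Y → . +] }  — shift
  I1: { [Y → + .] }  — reduce
  I2: { [D' → D .] }  — accept
  I3: { [D → Y .] }  — reduce
  I4: { [D → b . Y S], [Y → . +] }  — shift
  I5: { [D → c . S Y], [E → . + b E], [E → . c], [S → . E c] }  — shift
  I6: { [E → + . b E] }  — shift
  I7: { [S → E . c] }  — shift
  I8: { [D → c S . Y], [Y → . +] }  — shift
  I9: { [E → c .] }  — reduce
  I10: { [D → c S Y .] }  — reduce
  I11: { [S → E c .] }  — reduce
  I12: { [E → + b . E], [E → . + b E], [E → . c] }  — shift
  I13: { [E → + b E .] }  — reduce
  I14: { [D → b Y . S], [E → . + b E], [E → . c], [S → . E c] }  — shift
  I15: { [D → b Y S .] }  — reduce

Every state is either a pure shift/goto state or contains exactly one complete item and nothing to shift — no conflicts. The grammar is LR(0).

Answer: Yes, the grammar is LR(0)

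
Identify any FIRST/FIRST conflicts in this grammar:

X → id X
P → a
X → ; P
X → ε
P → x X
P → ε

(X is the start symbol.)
No FIRST/FIRST conflicts.

A FIRST/FIRST conflict occurs when two productions N → α and N → β for the same non-terminal have FIRST(α) ∩ FIRST(β) ≠ ∅ (with ε ∈ FIRST of a nullable right-hand side, so two nullable alternatives also conflict).

Productions for X:
  X → id X: FIRST = { 'id' }
  X → ; P: FIRST = { ';' }
  X → ε: FIRST = { ε }
Productions for P:
  P → a: FIRST = { 'a' }
  P → x X: FIRST = { 'x' }
  P → ε: FIRST = { ε }

All alternatives of each non-terminal have pairwise disjoint FIRST sets.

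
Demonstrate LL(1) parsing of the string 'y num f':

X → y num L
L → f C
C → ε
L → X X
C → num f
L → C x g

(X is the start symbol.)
LL(1) parsing maintains a stack (initially the start symbol over $) and the input. At each step: if the stack top is a terminal, match it against the current input token; if it is a non-terminal N, replace it with the RHS of M[N, lookahead] (the unique production whose predict set contains the lookahead).

Stack is shown with the top on the left.

Stack      Input      Action
----------------------------
X $        y num f $  output X → y num L
y num L $  y num f $  match 'y'
num L $    num f $    match 'num'
L $        f $        output L → f C
f C $      f $        match 'f'
C $        $          output C → ε
$          $          accept

The string is accepted.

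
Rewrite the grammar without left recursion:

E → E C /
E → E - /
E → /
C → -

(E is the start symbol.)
E → / E'
E' → C / E'
E' → - / E'
E' → ε
C → -

E is directly left-recursive. The standard transformation for
  A → A α₁ | ... | A α_m | β₁ | ... | β_n
is
  A  → β₁ A' | ... | β_n A'
  A' → α₁ A' | ... | α_m A' | ε

E → / becomes E → / E'
E → E C / becomes E' → C / E'
E → E - / becomes E' → - / E'
Add E' → ε

Productions for other non-terminals are unchanged:
  C → -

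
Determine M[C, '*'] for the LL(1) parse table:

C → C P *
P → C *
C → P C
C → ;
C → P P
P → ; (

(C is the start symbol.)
Empty (error entry)

To find M[C, '*'], we find productions for C where '*' is in the predict set (PREDICT(N → α) = (FIRST(α) \ {ε}) ∪ (FOLLOW(N) if α ⇒* ε)).

Relevant sets:
  FIRST(C) = { ';' }
  FIRST(P) = { ';' }

C → C P *: PREDICT = { ';' }
C → P C: PREDICT = { ';' }
C → ;: PREDICT = { ';' }
C → P P: PREDICT = { ';' }

M[C, '*'] is empty (no production applies)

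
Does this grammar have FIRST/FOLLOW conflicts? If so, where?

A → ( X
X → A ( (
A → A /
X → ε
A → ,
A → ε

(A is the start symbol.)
Yes. A → '(' X with FOLLOW(A) on { '(' }; A → A '/' with FOLLOW(A) on { '(', '/' }; X → A '(' '(' with FOLLOW(X) on { '(', '/' }

Nullable non-terminals: A, X.
FIRST sets used below: FIRST(A) = { '(', ',', '/', ε }

A: nullable alternative(s) A → ε; FOLLOW(A) = { $, '(', '/' }
  A → ( X: FIRST \ {ε} = { '(' } — overlaps FOLLOW(A) on { '(' }: CONFLICT
  A → A /: FIRST \ {ε} = { '(', ',', '/' } — overlaps FOLLOW(A) on { '(', '/' }: CONFLICT
  A → ,: FIRST \ {ε} = { ',' } — disjoint from FOLLOW(A)
  A → ε: FIRST \ {ε} = { } — this is the only nullable alternative, skip

X: nullable alternative(s) X → ε; FOLLOW(X) = { $, '(', '/' }
  X → A ( (: FIRST \ {ε} = { '(', ',', '/' } — overlaps FOLLOW(X) on { '(', '/' }: CONFLICT
  X → ε: FIRST \ {ε} = { } — this is the only nullable alternative, skip

So the grammar has 3 FIRST/FOLLOW conflicts (marked CONFLICT above).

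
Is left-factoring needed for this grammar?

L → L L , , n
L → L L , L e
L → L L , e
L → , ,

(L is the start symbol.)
Yes, L has productions with common prefix 'L L ,'

Left-factoring is needed when two productions for the same non-terminal
share a common prefix on the right-hand side.

Productions for L:
  L → L L , , n
  L → L L , L e
  L → L L , e
  L → , ,

Found common prefix 'L L ,' in productions for L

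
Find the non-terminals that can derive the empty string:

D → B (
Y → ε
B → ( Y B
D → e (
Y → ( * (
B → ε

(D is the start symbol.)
{ 'B', 'Y' }

ε-productions: Y → ε, B → ε
So Y, B are immediately nullable.
No further non-terminal can be added: every production for the remaining non-terminals contains a terminal or a non-nullable non-terminal.
Nullable = { 'B', 'Y' }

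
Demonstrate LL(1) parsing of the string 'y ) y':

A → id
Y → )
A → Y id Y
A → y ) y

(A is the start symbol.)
Stack is shown with the top on the left.

Stack    Input    Action
------------------------
A $      y ) y $  output A → y ) y
y ) y $  y ) y $  match 'y'
) y $    ) y $    match ')'
y $      y $      match 'y'
$        $        accept

The string is accepted.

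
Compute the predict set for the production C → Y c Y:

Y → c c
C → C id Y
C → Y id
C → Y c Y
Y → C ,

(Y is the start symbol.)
{ 'c' }

PREDICT(C → Y c Y) = (FIRST(RHS) \ {ε}) ∪ (FOLLOW(C) if ε ∈ FIRST(RHS), i.e. RHS ⇒* ε)
FIRST(Y) = { 'c' }
FIRST(Y c Y) = { 'c' }
ε ∉ FIRST(Y c Y), so FOLLOW(C) is not added.
PREDICT(C → Y c Y) = { 'c' }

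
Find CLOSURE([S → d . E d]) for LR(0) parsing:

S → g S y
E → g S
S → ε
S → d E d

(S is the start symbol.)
{ [E → . g S], [S → d . E d] }

Start with: [S → d . E d]
  [S → d . E d] has the dot before E: add [E → . g S]
No further items can be added.

CLOSURE = { [E → . g S], [S → d . E d] }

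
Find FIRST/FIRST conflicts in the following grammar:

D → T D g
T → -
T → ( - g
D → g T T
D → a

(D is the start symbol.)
No FIRST/FIRST conflicts.

A FIRST/FIRST conflict occurs when two productions N → α and N → β for the same non-terminal have FIRST(α) ∩ FIRST(β) ≠ ∅ (with ε ∈ FIRST of a nullable right-hand side, so two nullable alternatives also conflict).

FIRST sets of the non-terminals at (or reachable through a nullable prefix from) the front of some alternative:
  FIRST(T) = { '(', '-' }

Productions for D:
  D → T D g: FIRST = { '(', '-' }
  D → g T T: FIRST = { 'g' }
  D → a: FIRST = { 'a' }
Productions for T:
  T → -: FIRST = { '-' }
  T → ( - g: FIRST = { '(' }

All alternatives of each non-terminal have pairwise disjoint FIRST sets.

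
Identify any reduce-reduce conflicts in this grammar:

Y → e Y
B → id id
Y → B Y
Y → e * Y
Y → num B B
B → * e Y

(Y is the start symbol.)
A reduce-reduce conflict occurs when an LR(0) state has two complete items [A → α .] and [B → β .] — both call for a reduction, and with no lookahead the parser cannot choose between them.

Augment with Y' → Y and build the canonical LR(0) collection (I0 = CLOSURE({[Y' → . Y]}), then GOTO on every symbol after a dot until no new states appear). It has 18 states:
  I0: { [B → . * e Y], [B → . id id], [Y → . B Y], [Y → . e * Y], [Y → . e Y], [Y → . num B B], [Y' → . Y] }  — shift
  I1: { [B → * . e Y] }  — shift
  I2: { [B → . * e Y], [B → . id id], [Y → . B Y], [Y → . e * Y], [Y → . e Y], [Y → . num B B], [Y → B . Y] }  — shift
  I3: { [Y' → Y .] }  — accept
  I4: { [B → . * e Y], [B → . id id], [Y → . B Y], [Y → . e * Y], [Y → . e Y], [Y → . num B B], [Y → e . * Y], [Y → e . Y] }  — shift
  I5: { [B → id . id] }  — shift
  I6: { [B → . * e Y], [B → . id id], [Y → num . B B] }  — shift
  I7: { [B → . * e Y], [B → . id id], [Y → num B . B] }  — shift
  I8: { [Y → num B B .] }  — reduce
  I9: { [B → id id .] }  — reduce
  I10: { [B → * . e Y], [B → . * e Y], [B → . id id], [Y → . B Y], [Y → . e * Y], [Y → . e Y], [Y → . num B B], [Y → e * . Y] }  — shift
  I11: { [Y → e Y .] }  — reduce
  I12: { [Y → e * Y .] }  — reduce
  I13: { [B → * e . Y], [B → . * e Y], [B → . id id], [Y → . B Y], [Y → . e * Y], [Y → . e Y], [Y → . num B B], [Y → e . * Y], [Y → e . Y] }  — shift
  I14: { [B → * e Y .], [Y → e Y .] }  — 2 reduces
  I15: { [Y → B Y .] }  — reduce
  I16: { [B → * e . Y], [B → . * e Y], [B → . id id], [Y → . B Y], [Y → . e * Y], [Y → . e Y], [Y → . num B B] }  — shift
  I17: { [B → * e Y .] }  — reduce

I14 contains complete items [B → * e Y .], [Y → e Y .] — reduce-reduce conflict.

Answer: Yes — I14: [B → * e Y .] vs [Y → e Y .]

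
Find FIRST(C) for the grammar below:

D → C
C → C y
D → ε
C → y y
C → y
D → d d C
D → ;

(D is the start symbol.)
{ 'y' }

To compute FIRST(C), examine every production with C on the left-hand side, reading each right-hand side left to right until a non-nullable symbol is reached.

From C → C y:
  - C is the symbol being defined: contributes nothing new
    C is not nullable, so stop
From C → y y:
  - y is a terminal: add 'y' and stop
From C → y:
  - y is a terminal: add 'y' and stop

Collecting: FIRST(C) = { 'y' }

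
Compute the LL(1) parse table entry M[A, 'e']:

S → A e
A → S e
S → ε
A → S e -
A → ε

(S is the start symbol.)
A → S e, A → S e -, A → ε

To find M[A, 'e'], we find productions for A where 'e' is in the predict set (PREDICT(N → α) = (FIRST(α) \ {ε}) ∪ (FOLLOW(N) if α ⇒* ε)).

Relevant sets:
  FIRST(S) = { 'e', ε }
  FOLLOW(A) = { 'e' }

A → S e: PREDICT = { 'e' }
  'e' is in predict set, so this production goes in M[A, 'e']
A → S e -: PREDICT = { 'e' }
  'e' is in predict set, so this production goes in M[A, 'e']
A → ε: PREDICT = { 'e' }
  'e' is in predict set, so this production goes in M[A, 'e']

M[A, 'e'] = A → S e, A → S e -, A → ε  (a multiply-defined cell — the grammar is not LL(1))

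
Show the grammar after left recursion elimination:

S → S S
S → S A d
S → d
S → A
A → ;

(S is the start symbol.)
S → d S'
S → A S'
S' → S S'
S' → A d S'
S' → ε
A → ;

S is directly left-recursive. The standard transformation for
  A → A α₁ | ... | A α_m | β₁ | ... | β_n
is
  A  → β₁ A' | ... | β_n A'
  A' → α₁ A' | ... | α_m A' | ε

S → d becomes S → d S'
S → A becomes S → A S'
S → S S becomes S' → S S'
S → S A d becomes S' → A d S'
Add S' → ε

Productions for other non-terminals are unchanged:
  A → ;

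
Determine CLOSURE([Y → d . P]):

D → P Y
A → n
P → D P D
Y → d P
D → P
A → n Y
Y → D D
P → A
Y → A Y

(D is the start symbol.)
{ [A → . n Y], [A → . n], [D → . P Y], [D → . P], [P → . A], [P → . D P D], [Y → d . P] }

Start with: [Y → d . P]
  [Y → d . P] has the dot before P: add [P → . D P D], [P → . A]
  [P → . D P D] has the dot before D: add [D → . P Y], [D → . P]
  [P → . A] has the dot before A: add [A → . n], [A → . n Y]
No further items can be added.

CLOSURE = { [A → . n Y], [A → . n], [D → . P Y], [D → . P], [P → . A], [P → . D P D], [Y → d . P] }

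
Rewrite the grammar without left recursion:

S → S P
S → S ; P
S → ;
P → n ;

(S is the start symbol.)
S is directly left-recursive. The standard transformation for
  A → A α₁ | ... | A α_m | β₁ | ... | β_n
is
  A  → β₁ A' | ... | β_n A'
  A' → α₁ A' | ... | α_m A' | ε

S → ; becomes S → ; S'
S → S P becomes S' → P S'
S → S ; P becomes S' → ; P S'
Add S' → ε

Productions for other non-terminals are unchanged:
  P → n ;

Resulting grammar:
S → ; S'
S' → P S'
S' → ; P S'
S' → ε
P → n ;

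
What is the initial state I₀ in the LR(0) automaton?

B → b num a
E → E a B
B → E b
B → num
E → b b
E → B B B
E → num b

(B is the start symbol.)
{ [B → . E b], [B → . b num a], [B → . num], [B' → . B], [E → . B B B], [E → . E a B], [E → . b b], [E → . num b] }

First, augment the grammar with B' → B
I₀ = CLOSURE({ [B' → . B] }):
  [B' → . B] has the dot before B: add [B → . b num a], [B → . E b], [B → . num]
  [B → . E b] has the dot before E: add [E → . E a B], [E → . b b], [E → . B B B], [E → . num b]
No further items can be added.

I₀ = { [B → . E b], [B → . b num a], [B → . num], [B' → . B], [E → . B B B], [E → . E a B], [E → . b b], [E → . num b] }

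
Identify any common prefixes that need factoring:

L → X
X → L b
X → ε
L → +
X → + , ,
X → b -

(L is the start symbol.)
Left-factoring is needed when two productions for the same non-terminal
share a common prefix on the right-hand side.

Productions for L:
  L → X
  L → +
Productions for X:
  X → L b
  X → ε
  X → + , ,
  X → b -

No common prefixes found.

Answer: No, left-factoring is not needed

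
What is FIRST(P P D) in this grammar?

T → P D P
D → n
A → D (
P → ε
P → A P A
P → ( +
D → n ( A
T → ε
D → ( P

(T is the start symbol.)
FIRST sets of the non-terminals involved (from the grammar, by fixed-point iteration):
  FIRST(P) = { '(', 'n', ε }
  FIRST(D) = { '(', 'n' }

To compute FIRST(P P D), process the symbols left to right:
Symbol P is a non-terminal. Add FIRST(P) \ {ε} = { '(', 'n' }
P is nullable (ε ∈ FIRST(P)), continue to the next symbol.
Symbol P is a non-terminal. Add FIRST(P) \ {ε} = { '(', 'n' }
P is nullable (ε ∈ FIRST(P)), continue to the next symbol.
Symbol D is a non-terminal. Add FIRST(D) \ {ε} = { '(', 'n' }
D is not nullable (ε ∉ FIRST(D)), so stop here.
FIRST(P P D) = { '(', 'n' }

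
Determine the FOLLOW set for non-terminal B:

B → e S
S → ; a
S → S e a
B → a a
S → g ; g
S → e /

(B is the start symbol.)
{ $ }

To compute FOLLOW(B), find every occurrence of B on a right-hand side N → α B β: add FIRST(β) \ {ε}, and if β is empty or nullable also add FOLLOW(N). Iterate to a fixed point.

B is the start symbol, so $ ∈ FOLLOW(B).
B does not occur on any right-hand side.

Taking the union: FOLLOW(B) = { $ }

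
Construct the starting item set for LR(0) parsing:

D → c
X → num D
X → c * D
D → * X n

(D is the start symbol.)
{ [D → . * X n], [D → . c], [D' → . D] }

First, augment the grammar with D' → D
I₀ = CLOSURE({ [D' → . D] }):
  [D' → . D] has the dot before D: add [D → . c], [D → . * X n]
No further items can be added.

I₀ = { [D → . * X n], [D → . c], [D' → . D] }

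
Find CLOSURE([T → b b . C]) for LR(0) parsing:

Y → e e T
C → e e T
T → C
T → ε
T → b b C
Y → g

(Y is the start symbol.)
{ [C → . e e T], [T → b b . C] }

Start with: [T → b b . C]
  [T → b b . C] has the dot before C: add [C → . e e T]
No further items can be added.

CLOSURE = { [C → . e e T], [T → b b . C] }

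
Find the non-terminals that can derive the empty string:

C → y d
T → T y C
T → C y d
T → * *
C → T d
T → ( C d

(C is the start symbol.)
A non-terminal is nullable if it can derive ε (the empty string): either it has an ε-production, or it has a production whose right-hand side consists entirely of nullable non-terminals.

There are no ε-productions, so no non-terminal can derive ε.
No non-terminals are nullable.

Answer: None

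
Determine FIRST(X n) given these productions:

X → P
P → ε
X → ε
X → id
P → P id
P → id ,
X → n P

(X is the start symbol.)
{ 'id', 'n' }

FIRST sets of the non-terminals involved (from the grammar, by fixed-point iteration):
  FIRST(X) = { 'id', 'n', ε }

To compute FIRST(X n), process the symbols left to right:
Symbol X is a non-terminal. Add FIRST(X) \ {ε} = { 'id', 'n' }
X is nullable (ε ∈ FIRST(X)), continue to the next symbol.
Symbol n is a terminal. Add 'n' and stop.
FIRST(X n) = { 'id', 'n' }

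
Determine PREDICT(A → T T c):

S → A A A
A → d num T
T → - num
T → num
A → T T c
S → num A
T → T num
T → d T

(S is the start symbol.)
{ '-', 'd', 'num' }

PREDICT(A → T T c) = (FIRST(RHS) \ {ε}) ∪ (FOLLOW(A) if ε ∈ FIRST(RHS), i.e. RHS ⇒* ε)
FIRST(T) = { '-', 'd', 'num' }
FIRST(T T c) = { '-', 'd', 'num' }
ε ∉ FIRST(T T c), so FOLLOW(A) is not added.
PREDICT(A → T T c) = { '-', 'd', 'num' }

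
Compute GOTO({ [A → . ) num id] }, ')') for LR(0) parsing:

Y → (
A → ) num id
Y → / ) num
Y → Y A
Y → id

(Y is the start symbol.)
{ [A → ) . num id] }

GOTO(I, ')') = CLOSURE({ [A → αX.β] : [A → α.Xβ] ∈ I, X = ')' })

Items with dot before ')', with the dot advanced:
  [A → . ) num id] → [A → ) . num id]
Closure adds nothing (no advanced item has the dot before a non-terminal).

GOTO = { [A → ) . num id] }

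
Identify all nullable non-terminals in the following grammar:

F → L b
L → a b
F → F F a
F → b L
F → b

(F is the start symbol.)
None

A non-terminal is nullable if it can derive ε (the empty string): either it has an ε-production, or it has a production whose right-hand side consists entirely of nullable non-terminals.

There are no ε-productions, so no non-terminal can derive ε.
No non-terminals are nullable.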